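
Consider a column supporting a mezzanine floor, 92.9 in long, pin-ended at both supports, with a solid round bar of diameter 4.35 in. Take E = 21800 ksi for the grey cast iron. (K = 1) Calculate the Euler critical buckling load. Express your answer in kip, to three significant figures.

P_cr ≈ 438 kip

I = πd⁴/64 = π×4.35⁴/64 = 17.58 in⁴
Effective length L_e = K·L = 1 × 92.9 = 92.90 in
P_cr = π²EI / L_e² = π² × 21800×10³ × 17.58 / 92.90² = 4.382×10^5 lb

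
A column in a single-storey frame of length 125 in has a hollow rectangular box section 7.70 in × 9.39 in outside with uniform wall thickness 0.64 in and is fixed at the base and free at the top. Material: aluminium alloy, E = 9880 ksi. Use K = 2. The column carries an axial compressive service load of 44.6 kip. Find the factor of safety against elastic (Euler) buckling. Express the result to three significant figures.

n ≈ 6.24

Inner dimensions: h_i = 9.39 − 2×0.64 = 8.110 in, b_i = 7.70 − 2×0.64 = 6.420 in
Weak-axis I_min = (h_o·b_o³ − h_i·b_i³)/12 with b_o = 7.70, b_i = 6.420 in (shorter outer/inner sides).
I_min = (9.39×7.70³ − 8.110×6.420³)/12 = 178.4 in⁴
Effective length L_e = K·L = 2 × 125 = 250.0 in
P_cr = π²EI / L_e² = π² × 9880×10³ × 178.4 / 250.0² = 2.783×10^5 lb
Factor of safety n = P_cr / P = 278.35 / 44.6 = 6.24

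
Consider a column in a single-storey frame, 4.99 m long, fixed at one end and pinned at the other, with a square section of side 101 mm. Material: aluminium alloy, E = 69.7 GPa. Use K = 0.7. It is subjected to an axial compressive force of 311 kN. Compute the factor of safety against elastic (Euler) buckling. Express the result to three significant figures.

I = a⁴/12 = 101⁴/12 = 8.672×10^6 mm⁴
I = 8.672×10^6 mm⁴ = 8.672×10^-6 m⁴
Effective length L_e = K·L = 0.7 × 4.99 = 3.493 m
P_cr = π²EI / L_e² = π² × 69.7×10⁹ × 8.672×10^-6 / 3.493² = 4.889×10^5 N
Factor of safety n = P_cr / P = 488.92 / 311 = 1.57

n ≈ 1.57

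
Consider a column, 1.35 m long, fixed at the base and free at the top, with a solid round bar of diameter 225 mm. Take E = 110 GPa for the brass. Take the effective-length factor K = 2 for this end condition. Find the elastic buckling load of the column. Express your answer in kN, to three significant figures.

I = πd⁴/64 = π×225⁴/64 = 1.258×10^8 mm⁴
I = 1.258×10^8 mm⁴ = 1.258×10^-4 m⁴
Effective length L_e = K·L = 2 × 1.35 = 2.700 m
P_cr = π²EI / L_e² = π² × 110×10⁹ × 1.258×10^-4 / 2.700² = 1.874×10^7 N

P_cr ≈ 18700 kN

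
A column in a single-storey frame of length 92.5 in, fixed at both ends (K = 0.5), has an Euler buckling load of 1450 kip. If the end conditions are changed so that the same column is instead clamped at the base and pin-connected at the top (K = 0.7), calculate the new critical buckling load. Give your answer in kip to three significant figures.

P_cr ∝ 1/K², so P_cr,new = P_cr,old × (K_old/K_new)² = 1450 × (0.5/0.7)²
= 1450 × 0.5102 = 740 kip

P_cr ≈ 740 kip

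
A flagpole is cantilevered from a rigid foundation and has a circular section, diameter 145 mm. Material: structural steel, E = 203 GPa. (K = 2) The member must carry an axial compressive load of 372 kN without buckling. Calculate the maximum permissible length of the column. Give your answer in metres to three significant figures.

L_max ≈ 5.41 m

I = πd⁴/64 = π×145⁴/64 = 2.170×10^7 mm⁴
I = 2.170×10^-5 m⁴
At the buckling limit P_cr = P = 3.720×10^5 N
From P_cr = π²EI/(K·L)²:  L = (1/K)·√(π²EI/P_cr) = (1/2)·√(π²×2.03×10^11×2.170×10^-5/3.720×10^5)
L = 5.41 m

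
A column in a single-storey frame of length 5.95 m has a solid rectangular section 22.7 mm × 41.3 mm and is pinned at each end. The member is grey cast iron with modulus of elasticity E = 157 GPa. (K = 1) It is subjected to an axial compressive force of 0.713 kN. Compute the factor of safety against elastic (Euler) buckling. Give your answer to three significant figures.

Buckling occurs about the weak axis: I_min = h·b³/12 with b = 22.7 mm (the shorter side).
I_min = 41.3×22.7³/12 = 4.026×10^4 mm⁴
I = 4.026×10^4 mm⁴ = 4.026×10^-8 m⁴
Effective length L_e = K·L = 1 × 5.95 = 5.950 m
P_cr = π²EI / L_e² = π² × 157×10⁹ × 4.026×10^-8 / 5.950² = 1.762×10^3 N
Factor of safety n = P_cr / P = 1.7620 / 0.713 = 2.47

n ≈ 2.47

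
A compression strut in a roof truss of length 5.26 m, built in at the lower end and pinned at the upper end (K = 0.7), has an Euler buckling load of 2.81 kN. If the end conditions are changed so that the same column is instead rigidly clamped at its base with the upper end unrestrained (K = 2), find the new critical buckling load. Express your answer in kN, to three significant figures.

P_cr ≈ 0.344 kN

P_cr ∝ 1/K², so P_cr,new = P_cr,old × (K_old/K_new)² = 2.81 × (0.7/2)²
= 2.81 × 0.1225 = 0.344 kN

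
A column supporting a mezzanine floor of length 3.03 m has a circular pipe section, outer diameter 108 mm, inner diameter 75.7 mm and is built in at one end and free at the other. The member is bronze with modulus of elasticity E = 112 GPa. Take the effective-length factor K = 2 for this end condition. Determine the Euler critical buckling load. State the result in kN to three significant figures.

d_o = 108 mm, d_i = 75.7 mm
I = π(d_o⁴ − d_i⁴)/64 = π(108⁴ − 75.70⁴)/64 = 5.066×10^6 mm⁴
I = 5.066×10^6 mm⁴ = 5.066×10^-6 m⁴
Effective length L_e = K·L = 2 × 3.03 = 6.060 m
P_cr = π²EI / L_e² = π² × 112×10⁹ × 5.066×10^-6 / 6.060² = 1.525×10^5 N

P_cr ≈ 152 kN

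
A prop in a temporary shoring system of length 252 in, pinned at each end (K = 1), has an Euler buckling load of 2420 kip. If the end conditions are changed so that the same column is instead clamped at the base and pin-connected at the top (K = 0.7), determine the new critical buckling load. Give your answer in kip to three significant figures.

P_cr ≈ 4940 kip

P_cr ∝ 1/K², so P_cr,new = P_cr,old × (K_old/K_new)² = 2420 × (1/0.7)²
= 2420 × 2.041 = 4940 kip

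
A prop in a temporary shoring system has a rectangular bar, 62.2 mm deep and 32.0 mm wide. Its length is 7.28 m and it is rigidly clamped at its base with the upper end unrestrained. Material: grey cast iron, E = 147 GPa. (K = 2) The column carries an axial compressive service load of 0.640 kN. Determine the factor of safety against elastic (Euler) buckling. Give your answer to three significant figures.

Buckling occurs about the weak axis: I_min = h·b³/12 with b = 32.0 mm (the shorter side).
I_min = 62.2×32.0³/12 = 1.698×10^5 mm⁴
I = 1.698×10^5 mm⁴ = 1.698×10^-7 m⁴
Effective length L_e = K·L = 2 × 7.28 = 14.56 m
P_cr = π²EI / L_e² = π² × 147×10⁹ × 1.698×10^-7 / 14.56² = 1.162×10^3 N
Factor of safety n = P_cr / P = 1.1624 / 0.640 = 1.82

n ≈ 1.82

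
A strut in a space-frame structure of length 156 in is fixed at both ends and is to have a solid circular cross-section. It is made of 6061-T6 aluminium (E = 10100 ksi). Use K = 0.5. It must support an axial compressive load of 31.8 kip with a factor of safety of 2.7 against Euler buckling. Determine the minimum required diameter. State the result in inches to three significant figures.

Required P_cr = n·P = 2.7 × 31.8 = 85.86 kip
L_e = K·L = 0.5 × 156 = 78.00 in
Required I = P_cr·L_e²/(π²E) = 8.586×10^4 × 78.00² / (π² × 1.01×10^7) = 5.240 in⁴
Solid circle: I = πd⁴/64  ⇒  d = (64I/π)^(1/4) = (64×5.240/π)^(1/4) = 3.21 in

d ≈ 3.21 in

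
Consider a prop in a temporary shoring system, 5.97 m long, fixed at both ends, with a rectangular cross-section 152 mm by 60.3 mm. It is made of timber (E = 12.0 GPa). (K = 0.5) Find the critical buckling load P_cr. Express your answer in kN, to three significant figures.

Buckling occurs about the weak axis: I_min = h·b³/12 with b = 60.3 mm (the shorter side).
I_min = 152×60.3³/12 = 2.777×10^6 mm⁴
I = 2.777×10^6 mm⁴ = 2.777×10^-6 m⁴
Effective length L_e = K·L = 0.5 × 5.97 = 2.985 m
P_cr = π²EI / L_e² = π² × 12.0×10⁹ × 2.777×10^-6 / 2.985² = 3.692×10^4 N

P_cr ≈ 36.9 kN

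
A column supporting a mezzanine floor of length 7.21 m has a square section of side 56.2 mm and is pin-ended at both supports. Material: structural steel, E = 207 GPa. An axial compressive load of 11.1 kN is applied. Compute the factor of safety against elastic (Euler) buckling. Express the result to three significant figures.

n ≈ 2.94

I = a⁴/12 = 56.2⁴/12 = 8.313×10^5 mm⁴
I = 8.313×10^5 mm⁴ = 8.313×10^-7 m⁴
Effective length L_e = K·L = 1 × 7.21 = 7.210 m
P_cr = π²EI / L_e² = π² × 207×10⁹ × 8.313×10^-7 / 7.210² = 3.267×10^4 N
Factor of safety n = P_cr / P = 32.671 / 11.1 = 2.94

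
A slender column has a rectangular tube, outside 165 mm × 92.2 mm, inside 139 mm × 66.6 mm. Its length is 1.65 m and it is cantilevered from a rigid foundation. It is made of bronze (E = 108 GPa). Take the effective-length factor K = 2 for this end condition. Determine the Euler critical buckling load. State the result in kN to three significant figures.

Weak-axis I_min = (h_o·b_o³ − h_i·b_i³)/12 with b_o = 92.2, b_i = 66.60 mm (shorter outer/inner sides).
I_min = (165×92.2³ − 139.0×66.60³)/12 = 7.355×10^6 mm⁴
I = 7.355×10^6 mm⁴ = 7.355×10^-6 m⁴
Effective length L_e = K·L = 2 × 1.65 = 3.300 m
P_cr = π²EI / L_e² = π² × 108×10⁹ × 7.355×10^-6 / 3.300² = 7.199×10^5 N

P_cr ≈ 720 kN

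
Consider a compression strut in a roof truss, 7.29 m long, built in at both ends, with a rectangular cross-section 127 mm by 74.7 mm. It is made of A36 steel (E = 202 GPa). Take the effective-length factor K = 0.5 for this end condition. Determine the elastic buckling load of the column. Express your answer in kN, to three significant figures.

P_cr ≈ 662 kN

Buckling occurs about the weak axis: I_min = h·b³/12 with b = 74.7 mm (the shorter side).
I_min = 127×74.7³/12 = 4.411×10^6 mm⁴
I = 4.411×10^6 mm⁴ = 4.411×10^-6 m⁴
Effective length L_e = K·L = 0.5 × 7.29 = 3.645 m
P_cr = π²EI / L_e² = π² × 202×10⁹ × 4.411×10^-6 / 3.645² = 6.620×10^5 N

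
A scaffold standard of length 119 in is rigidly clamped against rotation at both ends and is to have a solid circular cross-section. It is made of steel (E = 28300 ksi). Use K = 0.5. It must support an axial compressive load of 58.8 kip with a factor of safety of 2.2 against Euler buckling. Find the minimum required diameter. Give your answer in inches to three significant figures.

Required P_cr = n·P = 2.2 × 58.8 = 129.4 kip
L_e = K·L = 0.5 × 119 = 59.50 in
Required I = P_cr·L_e²/(π²E) = 1.294×10^5 × 59.50² / (π² × 2.83×10^7) = 1.640 in⁴
Solid circle: I = πd⁴/64  ⇒  d = (64I/π)^(1/4) = (64×1.640/π)^(1/4) = 2.40 in

d ≈ 2.40 in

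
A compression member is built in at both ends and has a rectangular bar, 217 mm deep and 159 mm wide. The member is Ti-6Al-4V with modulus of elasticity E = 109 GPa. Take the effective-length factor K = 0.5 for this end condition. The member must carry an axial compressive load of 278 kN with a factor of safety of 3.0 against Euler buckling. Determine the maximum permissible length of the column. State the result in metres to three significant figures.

Buckling occurs about the weak axis: I_min = h·b³/12 with b = 159 mm (the shorter side).
I_min = 217×159³/12 = 7.269×10^7 mm⁴
I = 7.269×10^-5 m⁴
Required critical load P_cr = n·P = 3.0 × 278 = 834.0 kN = 8.340×10^5 N
From P_cr = π²EI/(K·L)²:  L = (1/K)·√(π²EI/P_cr) = (1/0.5)·√(π²×1.09×10^11×7.269×10^-5/8.340×10^5)
L = 19.4 m

L_max ≈ 19.4 m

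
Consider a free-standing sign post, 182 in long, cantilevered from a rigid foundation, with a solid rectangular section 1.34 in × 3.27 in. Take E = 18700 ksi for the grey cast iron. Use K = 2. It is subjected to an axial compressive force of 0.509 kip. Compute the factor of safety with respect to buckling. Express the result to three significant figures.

n ≈ 1.79

Buckling occurs about the weak axis: I_min = h·b³/12 with b = 1.34 in (the shorter side).
I_min = 3.27×1.34³/12 = 0.6557 in⁴
Effective length L_e = K·L = 2 × 182 = 364.0 in
P_cr = π²EI / L_e² = π² × 18700×10³ × 0.6557 / 364.0² = 913.3 lb
Factor of safety n = P_cr / P = 0.91331 / 0.509 = 1.79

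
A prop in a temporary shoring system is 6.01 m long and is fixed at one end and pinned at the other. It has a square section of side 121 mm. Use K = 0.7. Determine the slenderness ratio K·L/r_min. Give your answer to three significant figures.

For a square r = a/√12 = 121/√12 = 34.93 mm
L_e = K·L = 0.7 × 6.01 m = 4.207 m = 4207.0 mm
λ = L_e / r_min = 4207.0 / 34.93 = 120

λ ≈ 120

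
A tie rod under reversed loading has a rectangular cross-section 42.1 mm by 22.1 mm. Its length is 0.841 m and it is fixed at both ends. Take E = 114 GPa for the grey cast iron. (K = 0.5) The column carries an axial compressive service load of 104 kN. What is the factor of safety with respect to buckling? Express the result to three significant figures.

Buckling occurs about the weak axis: I_min = h·b³/12 with b = 22.1 mm (the shorter side).
I_min = 42.1×22.1³/12 = 3.787×10^4 mm⁴
I = 3.787×10^4 mm⁴ = 3.787×10^-8 m⁴
Effective length L_e = K·L = 0.5 × 0.841 = 0.4205 m
P_cr = π²EI / L_e² = π² × 114×10⁹ × 3.787×10^-8 / 0.4205² = 2.410×10^5 N
Factor of safety n = P_cr / P = 240.96 / 104 = 2.32

n ≈ 2.32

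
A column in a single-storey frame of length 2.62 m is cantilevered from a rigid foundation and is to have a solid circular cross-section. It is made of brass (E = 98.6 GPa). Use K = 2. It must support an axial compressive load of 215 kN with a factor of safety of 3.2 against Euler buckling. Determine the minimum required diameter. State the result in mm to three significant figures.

d ≈ 141 mm

Required P_cr = n·P = 3.2 × 215 = 688.0 kN
L_e = K·L = 2 × 2.62 = 5.240 m
Required I = P_cr·L_e²/(π²E) = 6.880×10^5 × 5.240² / (π² × 9.86×10^10) = 1.941×10^-5 m⁴
I_req = 1.941×10^7 mm⁴
Solid circle: I = πd⁴/64  ⇒  d = (64I/π)^(1/4) = (64×1.941×10^7/π)^(1/4) = 141 mm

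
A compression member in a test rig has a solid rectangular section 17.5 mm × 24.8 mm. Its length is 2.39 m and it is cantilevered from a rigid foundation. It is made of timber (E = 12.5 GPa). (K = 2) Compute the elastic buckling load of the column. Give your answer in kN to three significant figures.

P_cr ≈ 0.0598 kN

Buckling occurs about the weak axis: I_min = h·b³/12 with b = 17.5 mm (the shorter side).
I_min = 24.8×17.5³/12 = 1.108×10^4 mm⁴
I = 1.108×10^4 mm⁴ = 1.108×10^-8 m⁴
Effective length L_e = K·L = 2 × 2.39 = 4.780 m
P_cr = π²EI / L_e² = π² × 12.5×10⁹ × 1.108×10^-8 / 4.780² = 59.81 N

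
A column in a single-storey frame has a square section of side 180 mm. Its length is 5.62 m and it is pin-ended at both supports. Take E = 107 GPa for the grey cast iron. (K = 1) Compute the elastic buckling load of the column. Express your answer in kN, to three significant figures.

P_cr ≈ 2920 kN

I = a⁴/12 = 180⁴/12 = 8.748×10^7 mm⁴
I = 8.748×10^7 mm⁴ = 8.748×10^-5 m⁴
Effective length L_e = K·L = 1 × 5.62 = 5.620 m
P_cr = π²EI / L_e² = π² × 107×10⁹ × 8.748×10^-5 / 5.620² = 2.925×10^6 N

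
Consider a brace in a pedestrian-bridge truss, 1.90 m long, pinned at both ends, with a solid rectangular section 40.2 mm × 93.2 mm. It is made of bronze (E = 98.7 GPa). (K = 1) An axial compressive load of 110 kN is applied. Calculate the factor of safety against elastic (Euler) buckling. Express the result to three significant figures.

n ≈ 1.24

Buckling occurs about the weak axis: I_min = h·b³/12 with b = 40.2 mm (the shorter side).
I_min = 93.2×40.2³/12 = 5.046×10^5 mm⁴
I = 5.046×10^5 mm⁴ = 5.046×10^-7 m⁴
Effective length L_e = K·L = 1 × 1.90 = 1.900 m
P_cr = π²EI / L_e² = π² × 98.7×10⁹ × 5.046×10^-7 / 1.900² = 1.362×10^5 N
Factor of safety n = P_cr / P = 136.15 / 110 = 1.24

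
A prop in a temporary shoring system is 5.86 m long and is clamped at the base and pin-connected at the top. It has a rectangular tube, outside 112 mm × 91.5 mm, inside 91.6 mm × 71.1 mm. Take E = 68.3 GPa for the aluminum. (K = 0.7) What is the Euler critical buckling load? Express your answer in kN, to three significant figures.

P_cr ≈ 177 kN

Weak-axis I_min = (h_o·b_o³ − h_i·b_i³)/12 with b_o = 91.5, b_i = 71.10 mm (shorter outer/inner sides).
I_min = (112×91.5³ − 91.60×71.10³)/12 = 4.406×10^6 mm⁴
I = 4.406×10^6 mm⁴ = 4.406×10^-6 m⁴
Effective length L_e = K·L = 0.7 × 5.86 = 4.102 m
P_cr = π²EI / L_e² = π² × 68.3×10⁹ × 4.406×10^-6 / 4.102² = 1.765×10^5 N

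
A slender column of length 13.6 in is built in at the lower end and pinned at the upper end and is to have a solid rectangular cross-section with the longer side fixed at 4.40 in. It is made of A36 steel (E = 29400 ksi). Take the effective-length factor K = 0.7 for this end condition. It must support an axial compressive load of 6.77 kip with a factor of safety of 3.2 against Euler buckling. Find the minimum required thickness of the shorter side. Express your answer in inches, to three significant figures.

b ≈ 0.264 in

Required P_cr = n·P = 3.2 × 6.77 = 21.66 kip
L_e = K·L = 0.7 × 13.6 = 9.520 in
Required I = P_cr·L_e²/(π²E) = 2.166×10^4 × 9.520² / (π² × 2.94×10^7) = 6.767×10^-3 in⁴
Rectangle, weak axis: I_min = h·b³/12 with h = 4.40 in fixed  ⇒  b = (12I/h)^(1/3) = 0.264 in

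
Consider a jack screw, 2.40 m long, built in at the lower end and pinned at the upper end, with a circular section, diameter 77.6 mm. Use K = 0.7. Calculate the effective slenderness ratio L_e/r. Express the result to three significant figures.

For a solid circle r = d/4 = 77.6/4 = 19.40 mm
L_e = K·L = 0.7 × 2.40 m = 1.680 m = 1680.0 mm
λ = L_e / r_min = 1680.0 / 19.40 = 86.6

λ ≈ 86.6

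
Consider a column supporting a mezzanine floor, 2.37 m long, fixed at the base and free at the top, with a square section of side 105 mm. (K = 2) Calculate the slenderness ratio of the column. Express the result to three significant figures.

λ ≈ 156

For a square r = a/√12 = 105/√12 = 30.31 mm
L_e = K·L = 2 × 2.37 m = 4.740 m = 4740.0 mm
λ = L_e / r_min = 4740.0 / 30.31 = 156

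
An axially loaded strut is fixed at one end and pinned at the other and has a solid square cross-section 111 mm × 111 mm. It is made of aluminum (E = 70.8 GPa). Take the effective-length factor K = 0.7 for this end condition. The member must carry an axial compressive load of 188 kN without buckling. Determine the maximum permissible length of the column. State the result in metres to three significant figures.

I = a⁴/12 = 111⁴/12 = 1.265×10^7 mm⁴
I = 1.265×10^-5 m⁴
At the buckling limit P_cr = P = 1.880×10^5 N
From P_cr = π²EI/(K·L)²:  L = (1/K)·√(π²EI/P_cr) = (1/0.7)·√(π²×7.08×10^10×1.265×10^-5/1.880×10^5)
L = 9.80 m

L_max ≈ 9.80 m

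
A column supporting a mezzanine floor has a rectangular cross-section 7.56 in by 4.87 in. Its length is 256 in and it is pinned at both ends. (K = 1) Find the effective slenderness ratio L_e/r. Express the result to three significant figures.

λ ≈ 182

For a rectangle r_min = b/√12 = 4.87/√12 = 1.406 in
L_e = K·L = 1 × 256 = 256.0 in
λ = L_e / r_min = 256.00 / 1.406 = 182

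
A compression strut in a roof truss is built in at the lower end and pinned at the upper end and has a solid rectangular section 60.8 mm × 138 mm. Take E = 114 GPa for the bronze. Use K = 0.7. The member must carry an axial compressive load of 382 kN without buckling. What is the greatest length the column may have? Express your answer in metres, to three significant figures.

Buckling occurs about the weak axis: I_min = h·b³/12 with b = 60.8 mm (the shorter side).
I_min = 138×60.8³/12 = 2.585×10^6 mm⁴
I = 2.585×10^-6 m⁴
At the buckling limit P_cr = P = 3.820×10^5 N
From P_cr = π²EI/(K·L)²:  L = (1/K)·√(π²EI/P_cr) = (1/0.7)·√(π²×1.14×10^11×2.585×10^-6/3.820×10^5)
L = 3.94 m

L_max ≈ 3.94 m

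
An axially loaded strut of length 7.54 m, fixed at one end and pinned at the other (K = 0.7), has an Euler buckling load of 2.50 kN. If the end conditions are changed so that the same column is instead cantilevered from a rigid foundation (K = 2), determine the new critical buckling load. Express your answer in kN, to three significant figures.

P_cr ∝ 1/K², so P_cr,new = P_cr,old × (K_old/K_new)² = 2.50 × (0.7/2)²
= 2.50 × 0.1225 = 0.306 kN

P_cr ≈ 0.306 kN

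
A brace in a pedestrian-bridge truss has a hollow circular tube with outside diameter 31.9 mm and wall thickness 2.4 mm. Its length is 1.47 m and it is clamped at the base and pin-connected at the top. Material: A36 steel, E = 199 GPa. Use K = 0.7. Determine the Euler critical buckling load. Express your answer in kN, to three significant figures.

P_cr ≈ 45.2 kN

Inner diameter d_i = 31.9 − 2×2.4 = 27.10 mm
I = π(d_o⁴ − d_i⁴)/64 = π(31.9⁴ − 27.10⁴)/64 = 2.436×10^4 mm⁴
I = 2.436×10^4 mm⁴ = 2.436×10^-8 m⁴
Effective length L_e = K·L = 0.7 × 1.47 = 1.029 m
P_cr = π²EI / L_e² = π² × 199×10⁹ × 2.436×10^-8 / 1.029² = 4.518×10^4 N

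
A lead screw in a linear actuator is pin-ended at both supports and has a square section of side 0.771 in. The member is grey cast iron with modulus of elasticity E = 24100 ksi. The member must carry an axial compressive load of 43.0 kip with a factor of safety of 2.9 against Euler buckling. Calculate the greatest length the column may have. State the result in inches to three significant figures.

I = a⁴/12 = 0.771⁴/12 = 2.945×10^-2 in⁴
Required critical load P_cr = n·P = 2.9 × 43.0 = 124.7 kip = 1.247×10^5 lb
From P_cr = π²EI/(K·L)²:  L = (1/K)·√(π²EI/P_cr) = (1/1)·√(π²×2.41×10^7×2.945×10^-2/1.247×10^5)
L = 7.49 in

L_max ≈ 7.49 in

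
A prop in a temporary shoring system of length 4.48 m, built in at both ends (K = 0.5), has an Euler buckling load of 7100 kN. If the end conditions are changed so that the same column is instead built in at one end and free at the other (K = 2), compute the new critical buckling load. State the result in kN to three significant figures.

P_cr ≈ 444 kN

P_cr ∝ 1/K², so P_cr,new = P_cr,old × (K_old/K_new)² = 7100 × (0.5/2)²
= 7100 × 0.06250 = 444 kN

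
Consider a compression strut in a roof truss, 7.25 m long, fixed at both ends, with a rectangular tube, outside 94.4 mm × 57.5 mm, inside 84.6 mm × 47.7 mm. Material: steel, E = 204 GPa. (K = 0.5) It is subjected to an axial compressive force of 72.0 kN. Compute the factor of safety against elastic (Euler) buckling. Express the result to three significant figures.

n ≈ 1.55

Weak-axis I_min = (h_o·b_o³ − h_i·b_i³)/12 with b_o = 57.5, b_i = 47.70 mm (shorter outer/inner sides).
I_min = (94.4×57.5³ − 84.60×47.70³)/12 = 7.304×10^5 mm⁴
I = 7.304×10^5 mm⁴ = 7.304×10^-7 m⁴
Effective length L_e = K·L = 0.5 × 7.25 = 3.625 m
P_cr = π²EI / L_e² = π² × 204×10⁹ × 7.304×10^-7 / 3.625² = 1.119×10^5 N
Factor of safety n = P_cr / P = 111.91 / 72.0 = 1.55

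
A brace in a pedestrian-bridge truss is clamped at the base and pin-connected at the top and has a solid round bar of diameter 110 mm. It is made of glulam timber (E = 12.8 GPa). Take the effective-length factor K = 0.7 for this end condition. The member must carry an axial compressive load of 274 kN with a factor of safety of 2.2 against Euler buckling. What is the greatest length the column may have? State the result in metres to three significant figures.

I = πd⁴/64 = π×110⁴/64 = 7.187×10^6 mm⁴
I = 7.187×10^-6 m⁴
Required critical load P_cr = n·P = 2.2 × 274 = 602.8 kN = 6.028×10^5 N
From P_cr = π²EI/(K·L)²:  L = (1/K)·√(π²EI/P_cr) = (1/0.7)·√(π²×1.28×10^10×7.187×10^-6/6.028×10^5)
L = 1.75 m

L_max ≈ 1.75 m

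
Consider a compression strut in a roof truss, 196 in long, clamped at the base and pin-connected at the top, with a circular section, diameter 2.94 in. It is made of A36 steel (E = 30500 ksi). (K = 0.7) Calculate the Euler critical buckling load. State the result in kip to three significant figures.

I = πd⁴/64 = π×2.94⁴/64 = 3.667 in⁴
Effective length L_e = K·L = 0.7 × 196 = 137.2 in
P_cr = π²EI / L_e² = π² × 30500×10³ × 3.667 / 137.2² = 5.865×10^4 lb

P_cr ≈ 58.6 kip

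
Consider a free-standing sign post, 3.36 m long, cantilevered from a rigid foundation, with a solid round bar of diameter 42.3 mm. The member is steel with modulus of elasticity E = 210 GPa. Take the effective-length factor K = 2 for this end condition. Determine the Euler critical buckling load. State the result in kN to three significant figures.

I = πd⁴/64 = π×42.3⁴/64 = 1.572×10^5 mm⁴
I = 1.572×10^5 mm⁴ = 1.572×10^-7 m⁴
Effective length L_e = K·L = 2 × 3.36 = 6.720 m
P_cr = π²EI / L_e² = π² × 210×10⁹ × 1.572×10^-7 / 6.720² = 7.213×10^3 N

P_cr ≈ 7.21 kN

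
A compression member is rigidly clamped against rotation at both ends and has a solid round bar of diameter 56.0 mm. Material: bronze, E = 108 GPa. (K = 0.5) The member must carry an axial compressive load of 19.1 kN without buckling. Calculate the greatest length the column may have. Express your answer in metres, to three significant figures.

I = πd⁴/64 = π×56.0⁴/64 = 4.827×10^5 mm⁴
I = 4.827×10^-7 m⁴
At the buckling limit P_cr = P = 1.910×10^4 N
From P_cr = π²EI/(K·L)²:  L = (1/K)·√(π²EI/P_cr) = (1/0.5)·√(π²×1.08×10^11×4.827×10^-7/1.910×10^4)
L = 10.4 m

L_max ≈ 10.4 m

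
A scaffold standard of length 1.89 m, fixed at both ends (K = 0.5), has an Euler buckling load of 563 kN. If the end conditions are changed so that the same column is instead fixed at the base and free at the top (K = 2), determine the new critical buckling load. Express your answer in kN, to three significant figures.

P_cr ∝ 1/K², so P_cr,new = P_cr,old × (K_old/K_new)² = 563 × (0.5/2)²
= 563 × 0.06250 = 35.2 kN

P_cr ≈ 35.2 kN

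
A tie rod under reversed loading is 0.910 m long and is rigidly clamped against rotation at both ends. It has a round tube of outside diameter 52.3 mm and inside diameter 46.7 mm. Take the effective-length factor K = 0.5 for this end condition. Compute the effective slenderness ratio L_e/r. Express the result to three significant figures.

d_o = 52.3 mm, d_i = 46.7 mm
I = π(d_o⁴ − d_i⁴)/64 = π(52.3⁴ − 46.70⁴)/64 = 1.338×10^5 mm⁴
A = 435.4 mm²;  r_min = √(I/A) = √(1.338×10^5/435.4) = 17.53 mm
L_e = K·L = 0.5 × 0.910 m = 0.4550 m = 455.00 mm
λ = L_e / r_min = 455.00 / 17.53 = 26.0

λ ≈ 26.0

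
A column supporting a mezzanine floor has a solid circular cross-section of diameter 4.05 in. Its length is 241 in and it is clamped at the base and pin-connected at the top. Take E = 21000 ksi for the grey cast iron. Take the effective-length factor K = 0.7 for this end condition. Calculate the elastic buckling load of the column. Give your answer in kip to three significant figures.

P_cr ≈ 96.2 kip

I = πd⁴/64 = π×4.05⁴/64 = 13.21 in⁴
Effective length L_e = K·L = 0.7 × 241 = 168.7 in
P_cr = π²EI / L_e² = π² × 21000×10³ × 13.21 / 168.7² = 9.618×10^4 lb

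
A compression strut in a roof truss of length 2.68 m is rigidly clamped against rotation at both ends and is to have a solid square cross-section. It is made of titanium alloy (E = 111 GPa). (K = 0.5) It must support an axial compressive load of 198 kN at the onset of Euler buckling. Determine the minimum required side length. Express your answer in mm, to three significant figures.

a ≈ 44.4 mm

L_e = K·L = 0.5 × 2.68 = 1.340 m
Required I = P_cr·L_e²/(π²E) = 1.980×10^5 × 1.340² / (π² × 1.11×10^11) = 3.245×10^-7 m⁴
I_req = 3.245×10^5 mm⁴
Solid square: I = a⁴/12  ⇒  a = (12I)^(1/4) = (12×3.245×10^5)^(1/4) = 44.4 mm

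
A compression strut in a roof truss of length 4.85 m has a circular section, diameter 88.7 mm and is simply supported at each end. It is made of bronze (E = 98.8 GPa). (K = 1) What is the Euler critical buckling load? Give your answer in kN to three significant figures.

P_cr ≈ 126 kN

I = πd⁴/64 = π×88.7⁴/64 = 3.039×10^6 mm⁴
I = 3.039×10^6 mm⁴ = 3.039×10^-6 m⁴
Effective length L_e = K·L = 1 × 4.85 = 4.850 m
P_cr = π²EI / L_e² = π² × 98.8×10⁹ × 3.039×10^-6 / 4.850² = 1.260×10^5 N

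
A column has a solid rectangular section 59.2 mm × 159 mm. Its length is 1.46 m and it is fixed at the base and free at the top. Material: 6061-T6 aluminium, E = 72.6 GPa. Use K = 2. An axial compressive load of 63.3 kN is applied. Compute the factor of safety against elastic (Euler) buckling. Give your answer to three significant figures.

Buckling occurs about the weak axis: I_min = h·b³/12 with b = 59.2 mm (the shorter side).
I_min = 159×59.2³/12 = 2.749×10^6 mm⁴
I = 2.749×10^6 mm⁴ = 2.749×10^-6 m⁴
Effective length L_e = K·L = 2 × 1.46 = 2.920 m
P_cr = π²EI / L_e² = π² × 72.6×10⁹ × 2.749×10^-6 / 2.920² = 2.310×10^5 N
Factor of safety n = P_cr / P = 231.02 / 63.3 = 3.65

n ≈ 3.65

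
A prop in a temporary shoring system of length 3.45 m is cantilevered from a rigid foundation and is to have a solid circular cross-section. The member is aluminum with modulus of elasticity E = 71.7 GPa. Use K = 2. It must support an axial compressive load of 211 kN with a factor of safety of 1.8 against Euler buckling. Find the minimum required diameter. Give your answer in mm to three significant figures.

d ≈ 151 mm

Required P_cr = n·P = 1.8 × 211 = 379.8 kN
L_e = K·L = 2 × 3.45 = 6.900 m
Required I = P_cr·L_e²/(π²E) = 3.798×10^5 × 6.900² / (π² × 7.17×10^10) = 2.555×10^-5 m⁴
I_req = 2.555×10^7 mm⁴
Solid circle: I = πd⁴/64  ⇒  d = (64I/π)^(1/4) = (64×2.555×10^7/π)^(1/4) = 151 mm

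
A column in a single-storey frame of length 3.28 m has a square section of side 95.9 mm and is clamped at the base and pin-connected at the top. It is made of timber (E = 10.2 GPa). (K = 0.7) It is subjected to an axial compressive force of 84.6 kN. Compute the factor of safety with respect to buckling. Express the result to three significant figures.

n ≈ 1.59

I = a⁴/12 = 95.9⁴/12 = 7.048×10^6 mm⁴
I = 7.048×10^6 mm⁴ = 7.048×10^-6 m⁴
Effective length L_e = K·L = 0.7 × 3.28 = 2.296 m
P_cr = π²EI / L_e² = π² × 10.2×10⁹ × 7.048×10^-6 / 2.296² = 1.346×10^5 N
Factor of safety n = P_cr / P = 134.60 / 84.6 = 1.59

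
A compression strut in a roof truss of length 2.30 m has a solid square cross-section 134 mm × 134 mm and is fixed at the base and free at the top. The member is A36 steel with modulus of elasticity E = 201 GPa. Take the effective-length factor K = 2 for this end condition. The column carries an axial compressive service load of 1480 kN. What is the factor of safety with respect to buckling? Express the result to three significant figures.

n ≈ 1.70

I = a⁴/12 = 134⁴/12 = 2.687×10^7 mm⁴
I = 2.687×10^7 mm⁴ = 2.687×10^-5 m⁴
Effective length L_e = K·L = 2 × 2.30 = 4.600 m
P_cr = π²EI / L_e² = π² × 201×10⁹ × 2.687×10^-5 / 4.600² = 2.519×10^6 N
Factor of safety n = P_cr / P = 2518.9 / 1480 = 1.70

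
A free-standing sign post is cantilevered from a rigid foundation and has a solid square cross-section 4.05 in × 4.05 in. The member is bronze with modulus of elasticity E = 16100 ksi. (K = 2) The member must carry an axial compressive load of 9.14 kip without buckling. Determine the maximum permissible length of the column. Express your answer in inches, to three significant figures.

I = a⁴/12 = 4.05⁴/12 = 22.42 in⁴
At the buckling limit P_cr = P = 9.140×10^3 lb
From P_cr = π²EI/(K·L)²:  L = (1/K)·√(π²EI/P_cr) = (1/2)·√(π²×1.61×10^7×22.42/9.140×10^3)
L = 312 in

L_max ≈ 312 in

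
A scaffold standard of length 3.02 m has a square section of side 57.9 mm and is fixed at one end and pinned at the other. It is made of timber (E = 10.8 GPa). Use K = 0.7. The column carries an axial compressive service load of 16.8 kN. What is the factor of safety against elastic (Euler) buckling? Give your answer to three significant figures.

n ≈ 1.33

I = a⁴/12 = 57.9⁴/12 = 9.366×10^5 mm⁴
I = 9.366×10^5 mm⁴ = 9.366×10^-7 m⁴
Effective length L_e = K·L = 0.7 × 3.02 = 2.114 m
P_cr = π²EI / L_e² = π² × 10.8×10⁹ × 9.366×10^-7 / 2.114² = 2.234×10^4 N
Factor of safety n = P_cr / P = 22.338 / 16.8 = 1.33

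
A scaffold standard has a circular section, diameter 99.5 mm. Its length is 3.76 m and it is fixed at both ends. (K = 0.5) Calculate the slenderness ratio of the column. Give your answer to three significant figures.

λ ≈ 75.6

I = πd⁴/64 = π×99.5⁴/64 = 4.811×10^6 mm⁴
A = 7.776×10^3 mm²;  r_min = √(I/A) = √(4.811×10^6/7.776×10^3) = 24.88 mm
L_e = K·L = 0.5 × 3.76 m = 1.880 m = 1880.0 mm
λ = L_e / r_min = 1880.0 / 24.88 = 75.6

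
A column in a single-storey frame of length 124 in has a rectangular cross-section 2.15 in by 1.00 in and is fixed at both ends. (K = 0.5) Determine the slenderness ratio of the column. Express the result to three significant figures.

λ ≈ 215

For a rectangle r_min = b/√12 = 1.00/√12 = 0.2887 in
L_e = K·L = 0.5 × 124 = 62.00 in
λ = L_e / r_min = 62.000 / 0.2887 = 215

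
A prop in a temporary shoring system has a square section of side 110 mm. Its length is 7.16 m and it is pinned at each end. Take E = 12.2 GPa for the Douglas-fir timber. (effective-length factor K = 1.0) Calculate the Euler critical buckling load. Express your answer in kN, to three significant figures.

I = a⁴/12 = 110⁴/12 = 1.220×10^7 mm⁴
I = 1.220×10^7 mm⁴ = 1.220×10^-5 m⁴
Effective length L_e = K·L = 1 × 7.16 = 7.160 m
P_cr = π²EI / L_e² = π² × 12.2×10⁹ × 1.220×10^-5 / 7.160² = 2.866×10^4 N

P_cr ≈ 28.7 kN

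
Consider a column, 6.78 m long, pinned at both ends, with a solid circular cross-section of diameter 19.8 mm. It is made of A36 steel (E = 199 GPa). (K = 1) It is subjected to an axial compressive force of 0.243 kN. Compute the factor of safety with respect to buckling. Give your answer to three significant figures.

I = πd⁴/64 = π×19.8⁴/64 = 7.545×10^3 mm⁴
I = 7.545×10^3 mm⁴ = 7.545×10^-9 m⁴
Effective length L_e = K·L = 1 × 6.78 = 6.780 m
P_cr = π²EI / L_e² = π² × 199×10⁹ × 7.545×10^-9 / 6.780² = 322.3 N
Factor of safety n = P_cr / P = 0.32235 / 0.243 = 1.33

n ≈ 1.33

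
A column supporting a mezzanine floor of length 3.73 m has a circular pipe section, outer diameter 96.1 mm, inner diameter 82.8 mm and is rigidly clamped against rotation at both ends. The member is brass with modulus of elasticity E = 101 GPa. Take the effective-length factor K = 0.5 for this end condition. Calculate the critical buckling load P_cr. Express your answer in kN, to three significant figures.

d_o = 96.1 mm, d_i = 82.8 mm
I = π(d_o⁴ − d_i⁴)/64 = π(96.1⁴ − 82.80⁴)/64 = 1.879×10^6 mm⁴
I = 1.879×10^6 mm⁴ = 1.879×10^-6 m⁴
Effective length L_e = K·L = 0.5 × 3.73 = 1.865 m
P_cr = π²EI / L_e² = π² × 101×10⁹ × 1.879×10^-6 / 1.865² = 5.386×10^5 N

P_cr ≈ 539 kN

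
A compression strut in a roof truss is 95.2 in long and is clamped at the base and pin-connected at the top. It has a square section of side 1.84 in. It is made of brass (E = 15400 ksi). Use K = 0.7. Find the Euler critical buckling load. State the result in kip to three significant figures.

P_cr ≈ 32.7 kip

I = a⁴/12 = 1.84⁴/12 = 0.9552 in⁴
Effective length L_e = K·L = 0.7 × 95.2 = 66.64 in
P_cr = π²EI / L_e² = π² × 15400×10³ × 0.9552 / 66.64² = 3.269×10^4 lb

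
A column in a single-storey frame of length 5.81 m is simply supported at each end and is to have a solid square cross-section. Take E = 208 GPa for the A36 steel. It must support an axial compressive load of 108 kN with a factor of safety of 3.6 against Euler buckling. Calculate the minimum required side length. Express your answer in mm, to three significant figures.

Required P_cr = n·P = 3.6 × 108 = 388.8 kN
L_e = K·L = 1 × 5.81 = 5.810 m
Required I = P_cr·L_e²/(π²E) = 3.888×10^5 × 5.810² / (π² × 2.08×10^11) = 6.393×10^-6 m⁴
I_req = 6.393×10^6 mm⁴
Solid square: I = a⁴/12  ⇒  a = (12I)^(1/4) = (12×6.393×10^6)^(1/4) = 93.6 mm

a ≈ 93.6 mm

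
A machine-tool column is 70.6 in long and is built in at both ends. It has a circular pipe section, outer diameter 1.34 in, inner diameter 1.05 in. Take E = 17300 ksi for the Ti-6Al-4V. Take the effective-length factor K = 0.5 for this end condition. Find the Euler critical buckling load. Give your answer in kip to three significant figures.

P_cr ≈ 13.5 kip

d_o = 1.34 in, d_i = 1.05 in
I = π(d_o⁴ − d_i⁴)/64 = π(1.34⁴ − 1.050⁴)/64 = 9.860×10^-2 in⁴
Effective length L_e = K·L = 0.5 × 70.6 = 35.30 in
P_cr = π²EI / L_e² = π² × 17300×10³ × 9.860×10^-2 / 35.30² = 1.351×10^4 lb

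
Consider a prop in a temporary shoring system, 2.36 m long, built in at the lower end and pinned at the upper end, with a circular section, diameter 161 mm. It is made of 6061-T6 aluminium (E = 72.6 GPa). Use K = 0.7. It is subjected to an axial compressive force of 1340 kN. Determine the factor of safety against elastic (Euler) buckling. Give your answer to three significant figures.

I = πd⁴/64 = π×161⁴/64 = 3.298×10^7 mm⁴
I = 3.298×10^7 mm⁴ = 3.298×10^-5 m⁴
Effective length L_e = K·L = 0.7 × 2.36 = 1.652 m
P_cr = π²EI / L_e² = π² × 72.6×10⁹ × 3.298×10^-5 / 1.652² = 8.659×10^6 N
Factor of safety n = P_cr / P = 8659.4 / 1340 = 6.46

n ≈ 6.46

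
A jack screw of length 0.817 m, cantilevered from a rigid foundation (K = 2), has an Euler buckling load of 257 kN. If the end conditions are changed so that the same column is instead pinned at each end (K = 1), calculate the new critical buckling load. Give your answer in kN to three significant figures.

P_cr ≈ 1030 kN

P_cr ∝ 1/K², so P_cr,new = P_cr,old × (K_old/K_new)² = 257 × (2/1)²
= 257 × 4.000 = 1030 kN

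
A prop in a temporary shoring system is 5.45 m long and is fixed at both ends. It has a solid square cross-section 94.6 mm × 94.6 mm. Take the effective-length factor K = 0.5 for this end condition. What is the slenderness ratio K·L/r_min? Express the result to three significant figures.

For a square r = a/√12 = 94.6/√12 = 27.31 mm
L_e = K·L = 0.5 × 5.45 m = 2.725 m = 2725.0 mm
λ = L_e / r_min = 2725.0 / 27.31 = 99.8

λ ≈ 99.8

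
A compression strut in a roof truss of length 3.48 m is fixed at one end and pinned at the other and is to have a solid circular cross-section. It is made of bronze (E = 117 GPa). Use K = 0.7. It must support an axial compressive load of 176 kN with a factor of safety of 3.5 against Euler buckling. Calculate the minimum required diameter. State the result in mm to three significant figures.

Required P_cr = n·P = 3.5 × 176 = 616.0 kN
L_e = K·L = 0.7 × 3.48 = 2.436 m
Required I = P_cr·L_e²/(π²E) = 6.160×10^5 × 2.436² / (π² × 1.17×10^11) = 3.166×10^-6 m⁴
I_req = 3.166×10^6 mm⁴
Solid circle: I = πd⁴/64  ⇒  d = (64I/π)^(1/4) = (64×3.166×10^6/π)^(1/4) = 89.6 mm

d ≈ 89.6 mm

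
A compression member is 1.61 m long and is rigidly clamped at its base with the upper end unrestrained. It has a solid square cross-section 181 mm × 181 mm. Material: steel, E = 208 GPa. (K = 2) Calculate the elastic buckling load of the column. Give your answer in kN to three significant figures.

I = a⁴/12 = 181⁴/12 = 8.944×10^7 mm⁴
I = 8.944×10^7 mm⁴ = 8.944×10^-5 m⁴
Effective length L_e = K·L = 2 × 1.61 = 3.220 m
P_cr = π²EI / L_e² = π² × 208×10⁹ × 8.944×10^-5 / 3.220² = 1.771×10^7 N

P_cr ≈ 17700 kN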